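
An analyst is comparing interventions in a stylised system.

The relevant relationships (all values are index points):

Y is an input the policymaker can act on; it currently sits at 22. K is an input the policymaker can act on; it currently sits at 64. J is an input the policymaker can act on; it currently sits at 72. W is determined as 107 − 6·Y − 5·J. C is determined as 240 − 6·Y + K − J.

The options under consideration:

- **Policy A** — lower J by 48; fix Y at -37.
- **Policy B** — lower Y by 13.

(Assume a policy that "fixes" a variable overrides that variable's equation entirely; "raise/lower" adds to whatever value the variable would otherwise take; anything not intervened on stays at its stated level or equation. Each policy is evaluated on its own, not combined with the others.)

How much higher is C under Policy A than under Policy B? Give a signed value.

Policy A (J − 48, Y := -37):
  Y = -37
  K = 64
  J = 72 − 48 = 24
  C = 240 − 6·(-37) + 64 − 24 = 502
Policy B (Y − 13):
  Y = 22 − 13 = 9
  K = 64
  J = 72
  C = 240 − 6·9 + 64 − 72 = 178
C: 502 − 178 = 324

324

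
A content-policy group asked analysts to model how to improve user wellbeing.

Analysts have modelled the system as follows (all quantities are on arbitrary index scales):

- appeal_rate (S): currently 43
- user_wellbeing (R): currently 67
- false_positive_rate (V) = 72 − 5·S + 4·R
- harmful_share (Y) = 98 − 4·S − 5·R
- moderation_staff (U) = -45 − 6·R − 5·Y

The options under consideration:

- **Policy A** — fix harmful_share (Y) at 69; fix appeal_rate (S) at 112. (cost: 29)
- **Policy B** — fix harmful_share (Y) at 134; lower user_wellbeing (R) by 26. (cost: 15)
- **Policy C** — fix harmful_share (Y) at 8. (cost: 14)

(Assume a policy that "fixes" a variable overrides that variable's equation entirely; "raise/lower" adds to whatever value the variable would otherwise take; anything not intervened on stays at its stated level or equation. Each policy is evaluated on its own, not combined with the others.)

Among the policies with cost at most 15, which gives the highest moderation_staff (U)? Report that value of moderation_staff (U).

-487

Policy B (Y := 134, R − 26):
  S = 43
  R = 67 − 26 = 41
  Y = 134
  U = -45 − 6·41 − 5·134 = -961
Policy C (Y := 8):
  S = 43
  R = 67
  Y = 8
  U = -45 − 6·67 − 5·8 = -487
Comparing — Policy B: U=-961, Policy C: U=-487. Highest is -487 (Policy C).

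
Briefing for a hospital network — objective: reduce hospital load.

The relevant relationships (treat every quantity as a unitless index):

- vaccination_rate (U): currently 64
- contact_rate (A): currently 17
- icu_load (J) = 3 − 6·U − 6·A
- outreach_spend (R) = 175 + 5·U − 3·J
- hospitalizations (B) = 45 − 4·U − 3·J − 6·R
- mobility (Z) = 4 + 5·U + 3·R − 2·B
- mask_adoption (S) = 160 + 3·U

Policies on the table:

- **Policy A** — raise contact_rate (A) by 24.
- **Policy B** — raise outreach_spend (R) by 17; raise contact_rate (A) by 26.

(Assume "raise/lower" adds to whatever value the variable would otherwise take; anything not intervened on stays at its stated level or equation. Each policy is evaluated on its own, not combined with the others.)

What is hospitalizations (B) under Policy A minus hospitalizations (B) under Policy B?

282

Policy A (A + 24):
  U = 64
  A = 17 + 24 = 41
  J = 3 − 6·64 − 6·41 = -627
  R = 175 + 5·64 − 3·(-627) = 2376
  B = 45 − 4·64 − 3·(-627) − 6·2376 = -12586
Policy B (R + 17, A + 26):
  U = 64
  A = 17 + 26 = 43
  J = 3 − 6·64 − 6·43 = -639
  R = 175 + 5·64 − 3·(-639) (+17 from intervention) = 2429
  B = 45 − 4·64 − 3·(-639) − 6·2429 = -12868
B: -12586 − (-12868) = 282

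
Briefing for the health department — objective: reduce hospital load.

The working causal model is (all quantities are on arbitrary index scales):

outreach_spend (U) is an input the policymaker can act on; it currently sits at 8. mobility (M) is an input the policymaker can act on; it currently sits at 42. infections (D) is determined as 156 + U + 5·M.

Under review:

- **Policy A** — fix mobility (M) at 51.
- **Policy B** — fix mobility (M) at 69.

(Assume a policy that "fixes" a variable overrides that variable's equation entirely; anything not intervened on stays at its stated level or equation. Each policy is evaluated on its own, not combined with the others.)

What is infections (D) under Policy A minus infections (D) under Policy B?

-90

Policy A (M := 51):
  U = 8
  M = 51
  D = 156 + 8 + 5·51 = 419
Policy B (M := 69):
  U = 8
  M = 69
  D = 156 + 8 + 5·69 = 509
D: 419 − 509 = -90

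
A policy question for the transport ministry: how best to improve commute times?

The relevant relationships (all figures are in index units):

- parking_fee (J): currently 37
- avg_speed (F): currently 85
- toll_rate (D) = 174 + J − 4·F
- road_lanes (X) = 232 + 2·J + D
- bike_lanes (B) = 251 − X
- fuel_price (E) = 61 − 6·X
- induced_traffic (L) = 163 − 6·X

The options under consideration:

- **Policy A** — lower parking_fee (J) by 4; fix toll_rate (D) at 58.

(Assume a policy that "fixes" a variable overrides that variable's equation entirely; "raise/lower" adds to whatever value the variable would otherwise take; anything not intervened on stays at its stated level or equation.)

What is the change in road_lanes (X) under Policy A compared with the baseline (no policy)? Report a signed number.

Baseline:
  J = 37
  F = 85
  D = 174 + 37 − 4·85 = -129
  X = 232 + 2·37 + (-129) = 177
Policy A (J − 4, D := 58):
  J = 37 − 4 = 33
  F = 85
  D = 58
  X = 232 + 2·33 + 58 = 356
Change in X: 356 − 177 = 179

179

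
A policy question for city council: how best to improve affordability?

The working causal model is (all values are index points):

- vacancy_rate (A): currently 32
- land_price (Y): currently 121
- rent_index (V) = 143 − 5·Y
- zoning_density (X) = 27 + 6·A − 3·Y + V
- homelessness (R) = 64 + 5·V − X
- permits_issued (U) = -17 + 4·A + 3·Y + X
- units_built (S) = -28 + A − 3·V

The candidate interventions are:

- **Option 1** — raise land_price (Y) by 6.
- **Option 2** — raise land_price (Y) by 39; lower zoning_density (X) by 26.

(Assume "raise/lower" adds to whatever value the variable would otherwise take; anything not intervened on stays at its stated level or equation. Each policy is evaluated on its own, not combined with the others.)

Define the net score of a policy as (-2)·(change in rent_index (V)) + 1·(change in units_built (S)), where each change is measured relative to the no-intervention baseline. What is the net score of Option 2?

Baseline:
  A = 32
  Y = 121
  V = 143 − 5·121 = -462
  S = -28 + 32 − 3·(-462) = 1390
Option 2 (Y + 39, X − 26):
  A = 32
  Y = 121 + 39 = 160
  V = 143 − 5·160 = -657
  S = -28 + 32 − 3·(-657) = 1975
ΔV = -657 − (-462) = -195; ΔS = 1975 − 1390 = 585
Score = (-2)·(-195) + 1·585 = 975

975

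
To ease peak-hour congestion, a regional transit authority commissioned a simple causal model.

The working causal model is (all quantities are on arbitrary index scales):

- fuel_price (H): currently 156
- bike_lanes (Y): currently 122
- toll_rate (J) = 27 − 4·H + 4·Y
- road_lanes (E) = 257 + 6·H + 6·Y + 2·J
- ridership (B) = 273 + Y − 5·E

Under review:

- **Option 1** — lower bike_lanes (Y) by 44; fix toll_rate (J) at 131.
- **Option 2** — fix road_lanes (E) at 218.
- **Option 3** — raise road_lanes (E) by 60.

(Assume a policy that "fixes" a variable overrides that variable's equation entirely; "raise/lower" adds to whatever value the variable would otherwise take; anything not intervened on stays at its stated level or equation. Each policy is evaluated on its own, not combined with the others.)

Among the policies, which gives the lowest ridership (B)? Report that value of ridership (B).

-9264

Option 1 (Y − 44, J := 131):
  H = 156
  Y = 122 − 44 = 78
  J = 131
  E = 257 + 6·156 + 6·78 + 2·131 = 1923
  B = 273 + 78 − 5·1923 = -9264
Option 2 (E := 218):
  H = 156
  Y = 122
  J = 27 − 4·156 + 4·122 = -109
  E = 218
  B = 273 + 122 − 5·218 = -695
Option 3 (E + 60):
  H = 156
  Y = 122
  J = 27 − 4·156 + 4·122 = -109
  E = 257 + 6·156 + 6·122 + 2·(-109) (+60 from intervention) = 1767
  B = 273 + 122 − 5·1767 = -8440
Comparing — Option 1: B=-9264, Option 2: B=-695, Option 3: B=-8440. Lowest is -9264 (Option 1).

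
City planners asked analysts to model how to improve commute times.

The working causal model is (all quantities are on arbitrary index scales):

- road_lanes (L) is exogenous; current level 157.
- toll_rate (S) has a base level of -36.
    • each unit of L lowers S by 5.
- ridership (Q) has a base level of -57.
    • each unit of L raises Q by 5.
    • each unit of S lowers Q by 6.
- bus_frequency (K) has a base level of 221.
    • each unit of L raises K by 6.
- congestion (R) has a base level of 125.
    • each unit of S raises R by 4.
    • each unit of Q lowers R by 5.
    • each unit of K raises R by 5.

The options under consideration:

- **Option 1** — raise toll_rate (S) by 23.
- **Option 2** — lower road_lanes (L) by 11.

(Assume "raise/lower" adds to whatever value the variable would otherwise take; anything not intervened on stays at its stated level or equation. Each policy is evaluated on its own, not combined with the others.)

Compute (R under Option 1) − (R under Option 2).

Option 1 (S + 23):
  L = 157
  S = -36 − 5·157 (+23 from intervention) = -798
  Q = -57 + 5·157 − 6·(-798) = 5516
  K = 221 + 6·157 = 1163
  R = 125 + 4·(-798) − 5·5516 + 5·1163 = -24832
Option 2 (L − 11):
  L = 157 − 11 = 146
  S = -36 − 5·146 = -766
  Q = -57 + 5·146 − 6·(-766) = 5269
  K = 221 + 6·146 = 1097
  R = 125 + 4·(-766) − 5·5269 + 5·1097 = -23799
R: -24832 − (-23799) = -1033

-1033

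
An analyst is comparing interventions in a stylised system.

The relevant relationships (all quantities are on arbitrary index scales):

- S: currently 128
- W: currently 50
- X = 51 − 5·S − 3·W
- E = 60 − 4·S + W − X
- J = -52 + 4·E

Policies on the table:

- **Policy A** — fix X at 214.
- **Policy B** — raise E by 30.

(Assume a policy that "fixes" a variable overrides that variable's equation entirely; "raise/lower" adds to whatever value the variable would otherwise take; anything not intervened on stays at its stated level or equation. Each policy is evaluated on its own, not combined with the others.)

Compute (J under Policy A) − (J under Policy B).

Policy A (X := 214):
  S = 128
  W = 50
  X = 214
  E = 60 − 4·128 + 50 − 214 = -616
  J = -52 + 4·(-616) = -2516
Policy B (E + 30):
  S = 128
  W = 50
  X = 51 − 5·128 − 3·50 = -739
  E = 60 − 4·128 + 50 − (-739) (+30 from intervention) = 367
  J = -52 + 4·367 = 1416
J: -2516 − 1416 = -3932

-3932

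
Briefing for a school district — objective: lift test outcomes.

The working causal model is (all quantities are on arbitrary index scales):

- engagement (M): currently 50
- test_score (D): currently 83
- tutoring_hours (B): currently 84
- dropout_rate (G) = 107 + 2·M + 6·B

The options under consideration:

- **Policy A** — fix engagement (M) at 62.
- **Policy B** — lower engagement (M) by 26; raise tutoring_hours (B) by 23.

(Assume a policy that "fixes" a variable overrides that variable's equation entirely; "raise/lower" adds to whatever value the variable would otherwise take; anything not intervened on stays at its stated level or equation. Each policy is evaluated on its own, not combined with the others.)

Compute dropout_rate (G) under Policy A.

735

Policy A (M := 62):
  M = 62
  B = 84
  G = 107 + 2·62 + 6·84 = 735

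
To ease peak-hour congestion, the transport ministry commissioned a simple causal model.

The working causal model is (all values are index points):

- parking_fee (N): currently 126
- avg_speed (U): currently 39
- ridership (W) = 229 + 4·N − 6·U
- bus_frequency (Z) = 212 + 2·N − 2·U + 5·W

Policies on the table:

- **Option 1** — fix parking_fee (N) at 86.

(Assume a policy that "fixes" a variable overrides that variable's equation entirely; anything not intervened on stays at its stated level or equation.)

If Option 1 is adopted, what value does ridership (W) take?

339

Option 1 (N := 86):
  N = 86
  U = 39
  W = 229 + 4·86 − 6·39 = 339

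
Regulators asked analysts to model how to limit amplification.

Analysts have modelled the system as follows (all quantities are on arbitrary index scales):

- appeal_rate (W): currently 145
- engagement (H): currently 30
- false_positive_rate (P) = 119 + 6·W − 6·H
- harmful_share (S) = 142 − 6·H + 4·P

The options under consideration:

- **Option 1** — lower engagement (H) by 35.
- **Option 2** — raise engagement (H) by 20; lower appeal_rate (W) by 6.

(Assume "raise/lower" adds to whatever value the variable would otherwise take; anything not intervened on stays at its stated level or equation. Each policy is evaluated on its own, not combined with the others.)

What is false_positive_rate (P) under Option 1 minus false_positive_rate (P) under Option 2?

366

Option 1 (H − 35):
  W = 145
  H = 30 − 35 = -5
  P = 119 + 6·145 − 6·(-5) = 1019
Option 2 (H + 20, W − 6):
  W = 145 − 6 = 139
  H = 30 + 20 = 50
  P = 119 + 6·139 − 6·50 = 653
P: 1019 − 653 = 366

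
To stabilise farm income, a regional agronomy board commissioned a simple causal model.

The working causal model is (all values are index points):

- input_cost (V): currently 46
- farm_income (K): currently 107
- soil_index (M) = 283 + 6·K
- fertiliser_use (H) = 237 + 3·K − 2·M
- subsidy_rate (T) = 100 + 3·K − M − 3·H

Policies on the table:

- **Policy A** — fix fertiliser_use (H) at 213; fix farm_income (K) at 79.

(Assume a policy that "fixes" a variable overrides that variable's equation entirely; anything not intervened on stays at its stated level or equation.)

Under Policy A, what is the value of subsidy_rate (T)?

-1059

Policy A (H := 213, K := 79):
  K = 79
  M = 283 + 6·79 = 757
  H = 213
  T = 100 + 3·79 − 757 − 3·213 = -1059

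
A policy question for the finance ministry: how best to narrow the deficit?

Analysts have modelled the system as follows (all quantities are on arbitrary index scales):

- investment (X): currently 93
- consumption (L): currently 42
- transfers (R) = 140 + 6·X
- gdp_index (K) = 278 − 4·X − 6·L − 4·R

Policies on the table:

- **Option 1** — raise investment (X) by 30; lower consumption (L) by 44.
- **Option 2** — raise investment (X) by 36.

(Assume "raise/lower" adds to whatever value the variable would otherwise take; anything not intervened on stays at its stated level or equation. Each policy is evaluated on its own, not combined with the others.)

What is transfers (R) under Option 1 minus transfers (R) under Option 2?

Option 1 (X + 30, L − 44):
  X = 93 + 30 = 123
  R = 140 + 6·123 = 878
Option 2 (X + 36):
  X = 93 + 36 = 129
  R = 140 + 6·129 = 914
R: 878 − 914 = -36

-36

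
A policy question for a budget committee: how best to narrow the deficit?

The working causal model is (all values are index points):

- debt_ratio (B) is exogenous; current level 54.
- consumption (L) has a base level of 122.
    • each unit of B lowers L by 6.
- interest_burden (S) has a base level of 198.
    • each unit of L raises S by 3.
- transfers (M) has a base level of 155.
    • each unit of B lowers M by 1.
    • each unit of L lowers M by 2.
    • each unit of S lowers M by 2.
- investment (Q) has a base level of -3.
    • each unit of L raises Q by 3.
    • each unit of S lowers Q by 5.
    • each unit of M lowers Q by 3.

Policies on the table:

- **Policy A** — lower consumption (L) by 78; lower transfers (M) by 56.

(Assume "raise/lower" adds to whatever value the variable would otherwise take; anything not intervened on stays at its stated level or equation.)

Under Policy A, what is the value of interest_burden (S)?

-642

Policy A (L − 78, M − 56):
  B = 54
  L = 122 − 6·54 (−78 from intervention) = -280
  S = 198 + 3·(-280) = -642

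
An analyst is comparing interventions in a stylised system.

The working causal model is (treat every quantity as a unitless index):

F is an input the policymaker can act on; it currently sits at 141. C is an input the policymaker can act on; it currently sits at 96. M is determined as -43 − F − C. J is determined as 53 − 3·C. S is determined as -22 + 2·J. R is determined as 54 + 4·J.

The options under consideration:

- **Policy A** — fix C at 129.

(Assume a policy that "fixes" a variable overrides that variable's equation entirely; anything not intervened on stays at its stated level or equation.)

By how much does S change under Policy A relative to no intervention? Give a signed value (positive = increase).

Baseline:
  C = 96
  J = 53 − 3·96 = -235
  S = -22 + 2·(-235) = -492
Policy A (C := 129):
  C = 129
  J = 53 − 3·129 = -334
  S = -22 + 2·(-334) = -690
Change in S: -690 − (-492) = -198

-198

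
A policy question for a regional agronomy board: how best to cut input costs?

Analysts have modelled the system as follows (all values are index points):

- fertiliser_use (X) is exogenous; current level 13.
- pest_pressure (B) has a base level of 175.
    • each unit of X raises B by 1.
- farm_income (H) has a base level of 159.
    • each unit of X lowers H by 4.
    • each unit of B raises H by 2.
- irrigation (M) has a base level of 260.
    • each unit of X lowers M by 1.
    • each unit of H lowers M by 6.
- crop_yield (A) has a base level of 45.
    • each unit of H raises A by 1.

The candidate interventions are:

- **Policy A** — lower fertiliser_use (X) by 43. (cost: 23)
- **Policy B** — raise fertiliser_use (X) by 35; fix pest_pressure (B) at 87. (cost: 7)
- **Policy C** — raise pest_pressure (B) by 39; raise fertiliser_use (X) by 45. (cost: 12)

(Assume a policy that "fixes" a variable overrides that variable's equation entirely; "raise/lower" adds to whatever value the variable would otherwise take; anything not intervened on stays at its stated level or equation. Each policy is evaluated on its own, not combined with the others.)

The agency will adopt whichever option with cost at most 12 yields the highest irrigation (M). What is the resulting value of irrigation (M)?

Policy B (X + 35, B := 87):
  X = 13 + 35 = 48
  B = 87
  H = 159 − 4·48 + 2·87 = 141
  M = 260 − 48 − 6·141 = -634
Policy C (B + 39, X + 45):
  X = 13 + 45 = 58
  B = 175 + 58 (+39 from intervention) = 272
  H = 159 − 4·58 + 2·272 = 471
  M = 260 − 58 − 6·471 = -2624
Comparing — Policy B: M=-634, Policy C: M=-2624. Highest is -634 (Policy B).

-634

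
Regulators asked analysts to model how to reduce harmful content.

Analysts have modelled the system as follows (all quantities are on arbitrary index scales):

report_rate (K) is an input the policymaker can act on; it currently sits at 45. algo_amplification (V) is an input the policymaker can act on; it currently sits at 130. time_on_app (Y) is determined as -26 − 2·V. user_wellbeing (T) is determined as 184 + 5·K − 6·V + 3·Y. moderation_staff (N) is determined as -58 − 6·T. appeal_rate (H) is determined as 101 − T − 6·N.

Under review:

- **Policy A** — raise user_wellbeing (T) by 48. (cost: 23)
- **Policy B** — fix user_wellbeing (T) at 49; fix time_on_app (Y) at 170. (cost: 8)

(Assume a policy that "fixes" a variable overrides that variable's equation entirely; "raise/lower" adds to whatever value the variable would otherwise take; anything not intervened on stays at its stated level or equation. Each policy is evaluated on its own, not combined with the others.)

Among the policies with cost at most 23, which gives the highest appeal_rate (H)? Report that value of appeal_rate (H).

2164

Policy A (T + 48):
  K = 45
  V = 130
  Y = -26 − 2·130 = -286
  T = 184 + 5·45 − 6·130 + 3·(-286) (+48 from intervention) = -1181
  N = -58 − 6·(-1181) = 7028
  H = 101 − (-1181) − 6·7028 = -40886
Policy B (T := 49, Y := 170):
  K = 45
  V = 130
  Y = 170
  T = 49
  N = -58 − 6·49 = -352
  H = 101 − 49 − 6·(-352) = 2164
Comparing — Policy A: H=-40886, Policy B: H=2164. Highest is 2164 (Policy B).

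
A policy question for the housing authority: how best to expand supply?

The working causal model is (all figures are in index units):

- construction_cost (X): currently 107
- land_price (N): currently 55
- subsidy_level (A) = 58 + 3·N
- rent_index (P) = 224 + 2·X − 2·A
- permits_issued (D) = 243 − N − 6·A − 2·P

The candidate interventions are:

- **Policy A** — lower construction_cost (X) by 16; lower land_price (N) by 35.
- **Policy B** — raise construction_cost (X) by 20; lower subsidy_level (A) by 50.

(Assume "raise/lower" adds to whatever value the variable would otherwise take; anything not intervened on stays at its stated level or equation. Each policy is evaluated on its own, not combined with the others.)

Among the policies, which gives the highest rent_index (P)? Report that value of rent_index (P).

170

Policy A (X − 16, N − 35):
  X = 107 − 16 = 91
  N = 55 − 35 = 20
  A = 58 + 3·20 = 118
  P = 224 + 2·91 − 2·118 = 170
Policy B (X + 20, A − 50):
  X = 107 + 20 = 127
  N = 55
  A = 58 + 3·55 (−50 from intervention) = 173
  P = 224 + 2·127 − 2·173 = 132
Comparing — Policy A: P=170, Policy B: P=132. Highest is 170 (Policy A).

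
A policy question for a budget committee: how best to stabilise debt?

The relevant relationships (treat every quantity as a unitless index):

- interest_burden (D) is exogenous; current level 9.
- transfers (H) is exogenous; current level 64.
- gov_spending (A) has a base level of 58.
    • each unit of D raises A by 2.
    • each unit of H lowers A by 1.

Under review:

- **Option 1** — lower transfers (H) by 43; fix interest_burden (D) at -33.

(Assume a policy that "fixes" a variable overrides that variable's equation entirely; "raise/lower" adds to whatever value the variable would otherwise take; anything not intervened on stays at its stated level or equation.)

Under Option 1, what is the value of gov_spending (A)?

-29

Option 1 (H − 43, D := -33):
  D = -33
  H = 64 − 43 = 21
  A = 58 + 2·(-33) − 21 = -29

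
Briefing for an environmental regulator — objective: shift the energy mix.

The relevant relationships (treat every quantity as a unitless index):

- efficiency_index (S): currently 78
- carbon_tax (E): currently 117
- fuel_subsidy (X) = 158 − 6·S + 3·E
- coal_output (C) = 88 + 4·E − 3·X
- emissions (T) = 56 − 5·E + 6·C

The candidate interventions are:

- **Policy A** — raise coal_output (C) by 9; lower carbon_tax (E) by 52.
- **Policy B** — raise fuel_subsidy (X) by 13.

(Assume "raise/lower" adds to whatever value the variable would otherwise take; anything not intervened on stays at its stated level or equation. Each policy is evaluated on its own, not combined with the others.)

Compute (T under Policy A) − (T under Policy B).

2108

Policy A (C + 9, E − 52):
  S = 78
  E = 117 − 52 = 65
  X = 158 − 6·78 + 3·65 = -115
  C = 88 + 4·65 − 3·(-115) (+9 from intervention) = 702
  T = 56 − 5·65 + 6·702 = 3943
Policy B (X + 13):
  S = 78
  E = 117
  X = 158 − 6·78 + 3·117 (+13 from intervention) = 54
  C = 88 + 4·117 − 3·54 = 394
  T = 56 − 5·117 + 6·394 = 1835
T: 3943 − 1835 = 2108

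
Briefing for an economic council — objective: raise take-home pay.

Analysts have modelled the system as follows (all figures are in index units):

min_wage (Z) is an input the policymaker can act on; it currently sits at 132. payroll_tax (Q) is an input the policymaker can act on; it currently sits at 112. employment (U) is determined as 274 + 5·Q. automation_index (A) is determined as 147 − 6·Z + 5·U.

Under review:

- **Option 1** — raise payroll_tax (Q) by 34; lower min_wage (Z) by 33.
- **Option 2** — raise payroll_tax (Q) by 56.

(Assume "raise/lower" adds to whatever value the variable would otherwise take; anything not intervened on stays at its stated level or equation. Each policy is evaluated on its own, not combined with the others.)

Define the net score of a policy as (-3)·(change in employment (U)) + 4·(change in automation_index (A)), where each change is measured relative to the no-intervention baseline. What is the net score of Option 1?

3682

Baseline:
  Z = 132
  Q = 112
  U = 274 + 5·112 = 834
  A = 147 − 6·132 + 5·834 = 3525
Option 1 (Q + 34, Z − 33):
  Z = 132 − 33 = 99
  Q = 112 + 34 = 146
  U = 274 + 5·146 = 1004
  A = 147 − 6·99 + 5·1004 = 4573
ΔU = 1004 − 834 = 170; ΔA = 4573 − 3525 = 1048
Score = (-3)·170 + 4·1048 = 3682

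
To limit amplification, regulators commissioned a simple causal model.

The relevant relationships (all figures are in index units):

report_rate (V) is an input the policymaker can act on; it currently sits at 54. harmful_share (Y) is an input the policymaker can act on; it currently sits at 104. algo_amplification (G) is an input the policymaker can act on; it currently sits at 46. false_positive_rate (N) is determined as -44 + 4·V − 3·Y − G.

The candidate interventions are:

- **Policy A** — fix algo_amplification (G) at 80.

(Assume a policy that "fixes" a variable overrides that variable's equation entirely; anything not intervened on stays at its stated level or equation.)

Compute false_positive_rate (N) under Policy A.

Policy A (G := 80):
  V = 54
  Y = 104
  G = 80
  N = -44 + 4·54 − 3·104 − 80 = -220

-220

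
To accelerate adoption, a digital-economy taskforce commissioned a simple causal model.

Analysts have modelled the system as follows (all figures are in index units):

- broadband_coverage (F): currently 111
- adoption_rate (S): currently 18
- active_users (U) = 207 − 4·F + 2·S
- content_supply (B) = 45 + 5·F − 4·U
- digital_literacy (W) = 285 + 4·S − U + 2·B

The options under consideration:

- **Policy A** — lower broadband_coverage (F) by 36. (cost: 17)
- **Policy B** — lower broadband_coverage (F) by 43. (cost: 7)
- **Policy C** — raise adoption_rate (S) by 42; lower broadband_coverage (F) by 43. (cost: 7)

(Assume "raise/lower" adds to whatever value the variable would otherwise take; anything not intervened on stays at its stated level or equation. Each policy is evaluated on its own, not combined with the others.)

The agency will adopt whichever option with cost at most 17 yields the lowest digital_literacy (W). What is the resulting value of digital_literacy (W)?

Policy A (F − 36):
  F = 111 − 36 = 75
  S = 18
  U = 207 − 4·75 + 2·18 = -57
  B = 45 + 5·75 − 4·(-57) = 648
  W = 285 + 4·18 − (-57) + 2·648 = 1710
Policy B (F − 43):
  F = 111 − 43 = 68
  S = 18
  U = 207 − 4·68 + 2·18 = -29
  B = 45 + 5·68 − 4·(-29) = 501
  W = 285 + 4·18 − (-29) + 2·501 = 1388
Policy C (S + 42, F − 43):
  F = 111 − 43 = 68
  S = 18 + 42 = 60
  U = 207 − 4·68 + 2·60 = 55
  B = 45 + 5·68 − 4·55 = 165
  W = 285 + 4·60 − 55 + 2·165 = 800
Comparing — Policy A: W=1710, Policy B: W=1388, Policy C: W=800. Lowest is 800 (Policy C).

800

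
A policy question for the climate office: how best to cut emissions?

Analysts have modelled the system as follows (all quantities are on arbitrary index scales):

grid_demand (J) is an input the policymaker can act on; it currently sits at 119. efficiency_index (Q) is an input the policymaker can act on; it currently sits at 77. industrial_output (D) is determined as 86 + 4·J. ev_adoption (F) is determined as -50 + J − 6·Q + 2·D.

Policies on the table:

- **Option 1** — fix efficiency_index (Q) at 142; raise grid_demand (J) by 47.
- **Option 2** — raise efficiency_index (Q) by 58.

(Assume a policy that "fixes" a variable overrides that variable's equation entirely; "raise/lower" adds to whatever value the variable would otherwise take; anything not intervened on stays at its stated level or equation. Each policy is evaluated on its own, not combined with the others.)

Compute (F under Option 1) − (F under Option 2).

381

Option 1 (Q := 142, J + 47):
  J = 119 + 47 = 166
  Q = 142
  D = 86 + 4·166 = 750
  F = -50 + 166 − 6·142 + 2·750 = 764
Option 2 (Q + 58):
  J = 119
  Q = 77 + 58 = 135
  D = 86 + 4·119 = 562
  F = -50 + 119 − 6·135 + 2·562 = 383
F: 764 − 383 = 381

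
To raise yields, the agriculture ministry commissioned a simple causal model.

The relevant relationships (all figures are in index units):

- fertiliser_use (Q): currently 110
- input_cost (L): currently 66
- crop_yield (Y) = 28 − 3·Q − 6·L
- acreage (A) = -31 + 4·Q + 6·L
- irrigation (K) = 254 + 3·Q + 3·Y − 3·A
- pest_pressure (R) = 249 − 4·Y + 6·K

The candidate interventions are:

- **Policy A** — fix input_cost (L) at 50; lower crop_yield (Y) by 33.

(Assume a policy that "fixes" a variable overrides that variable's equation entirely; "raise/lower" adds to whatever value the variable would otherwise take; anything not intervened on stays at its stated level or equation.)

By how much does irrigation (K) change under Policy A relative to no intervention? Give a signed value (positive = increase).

Baseline:
  Q = 110
  L = 66
  Y = 28 − 3·110 − 6·66 = -698
  A = -31 + 4·110 + 6·66 = 805
  K = 254 + 3·110 + 3·(-698) − 3·805 = -3925
Policy A (L := 50, Y − 33):
  Q = 110
  L = 50
  Y = 28 − 3·110 − 6·50 (−33 from intervention) = -635
  A = -31 + 4·110 + 6·50 = 709
  K = 254 + 3·110 + 3·(-635) − 3·709 = -3448
Change in K: -3448 − (-3925) = 477

477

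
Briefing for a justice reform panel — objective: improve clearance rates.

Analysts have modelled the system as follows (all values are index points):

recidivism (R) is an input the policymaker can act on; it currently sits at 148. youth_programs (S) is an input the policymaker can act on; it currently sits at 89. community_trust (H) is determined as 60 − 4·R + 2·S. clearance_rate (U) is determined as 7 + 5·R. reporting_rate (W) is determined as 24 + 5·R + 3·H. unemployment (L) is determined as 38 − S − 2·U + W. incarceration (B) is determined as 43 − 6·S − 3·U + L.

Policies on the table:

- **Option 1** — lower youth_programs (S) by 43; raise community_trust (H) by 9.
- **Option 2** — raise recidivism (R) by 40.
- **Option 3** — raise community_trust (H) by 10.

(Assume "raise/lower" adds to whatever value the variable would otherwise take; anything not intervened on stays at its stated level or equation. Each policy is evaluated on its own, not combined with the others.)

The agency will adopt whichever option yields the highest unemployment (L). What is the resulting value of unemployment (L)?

Option 1 (S − 43, H + 9):
  R = 148
  S = 89 − 43 = 46
  H = 60 − 4·148 + 2·46 (+9 from intervention) = -431
  U = 7 + 5·148 = 747
  W = 24 + 5·148 + 3·(-431) = -529
  L = 38 − 46 − 2·747 + (-529) = -2031
Option 2 (R + 40):
  R = 148 + 40 = 188
  S = 89
  H = 60 − 4·188 + 2·89 = -514
  U = 7 + 5·188 = 947
  W = 24 + 5·188 + 3·(-514) = -578
  L = 38 − 89 − 2·947 + (-578) = -2523
Option 3 (H + 10):
  R = 148
  S = 89
  H = 60 − 4·148 + 2·89 (+10 from intervention) = -344
  U = 7 + 5·148 = 747
  W = 24 + 5·148 + 3·(-344) = -268
  L = 38 − 89 − 2·747 + (-268) = -1813
Comparing — Option 1: L=-2031, Option 2: L=-2523, Option 3: L=-1813. Highest is -1813 (Option 3).

-1813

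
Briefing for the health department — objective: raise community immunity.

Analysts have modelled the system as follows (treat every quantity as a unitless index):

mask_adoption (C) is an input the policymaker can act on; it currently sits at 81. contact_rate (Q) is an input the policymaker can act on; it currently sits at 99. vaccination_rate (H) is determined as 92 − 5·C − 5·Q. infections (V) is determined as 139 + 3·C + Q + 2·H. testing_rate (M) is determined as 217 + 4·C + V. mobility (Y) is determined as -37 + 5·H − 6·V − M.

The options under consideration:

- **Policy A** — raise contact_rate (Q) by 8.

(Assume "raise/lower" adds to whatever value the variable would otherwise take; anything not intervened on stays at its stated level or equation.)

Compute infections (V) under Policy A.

-1207

Policy A (Q + 8):
  C = 81
  Q = 99 + 8 = 107
  H = 92 − 5·81 − 5·107 = -848
  V = 139 + 3·81 + 107 + 2·(-848) = -1207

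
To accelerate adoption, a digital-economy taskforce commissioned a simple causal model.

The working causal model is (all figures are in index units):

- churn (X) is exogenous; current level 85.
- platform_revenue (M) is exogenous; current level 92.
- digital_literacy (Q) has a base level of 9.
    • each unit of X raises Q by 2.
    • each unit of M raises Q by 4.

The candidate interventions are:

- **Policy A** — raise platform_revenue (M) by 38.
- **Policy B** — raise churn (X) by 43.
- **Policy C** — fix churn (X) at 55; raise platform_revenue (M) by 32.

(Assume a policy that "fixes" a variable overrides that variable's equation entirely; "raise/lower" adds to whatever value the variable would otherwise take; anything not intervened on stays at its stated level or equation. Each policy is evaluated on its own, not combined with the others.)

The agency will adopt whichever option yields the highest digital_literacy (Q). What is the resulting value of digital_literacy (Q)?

699

Policy A (M + 38):
  X = 85
  M = 92 + 38 = 130
  Q = 9 + 2·85 + 4·130 = 699
Policy B (X + 43):
  X = 85 + 43 = 128
  M = 92
  Q = 9 + 2·128 + 4·92 = 633
Policy C (X := 55, M + 32):
  X = 55
  M = 92 + 32 = 124
  Q = 9 + 2·55 + 4·124 = 615
Comparing — Policy A: Q=699, Policy B: Q=633, Policy C: Q=615. Highest is 699 (Policy A).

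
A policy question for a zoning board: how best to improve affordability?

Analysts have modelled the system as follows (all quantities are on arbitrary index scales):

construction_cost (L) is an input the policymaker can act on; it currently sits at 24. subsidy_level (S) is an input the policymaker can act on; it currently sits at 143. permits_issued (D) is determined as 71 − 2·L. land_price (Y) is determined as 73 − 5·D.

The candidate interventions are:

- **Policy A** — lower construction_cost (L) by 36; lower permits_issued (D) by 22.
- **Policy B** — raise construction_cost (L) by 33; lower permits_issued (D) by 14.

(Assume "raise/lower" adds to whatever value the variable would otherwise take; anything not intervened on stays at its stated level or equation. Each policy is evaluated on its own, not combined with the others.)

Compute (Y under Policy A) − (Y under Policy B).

Policy A (L − 36, D − 22):
  L = 24 − 36 = -12
  D = 71 − 2·(-12) (−22 from intervention) = 73
  Y = 73 − 5·73 = -292
Policy B (L + 33, D − 14):
  L = 24 + 33 = 57
  D = 71 − 2·57 (−14 from intervention) = -57
  Y = 73 − 5·(-57) = 358
Y: -292 − 358 = -650

-650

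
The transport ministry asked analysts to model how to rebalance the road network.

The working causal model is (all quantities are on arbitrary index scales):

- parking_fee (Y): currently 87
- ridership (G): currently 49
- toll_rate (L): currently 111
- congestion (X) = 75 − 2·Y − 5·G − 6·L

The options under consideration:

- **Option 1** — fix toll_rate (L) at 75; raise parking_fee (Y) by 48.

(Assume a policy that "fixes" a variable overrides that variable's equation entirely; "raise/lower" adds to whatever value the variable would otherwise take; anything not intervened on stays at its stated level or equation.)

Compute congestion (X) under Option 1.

-890

Option 1 (L := 75, Y + 48):
  Y = 87 + 48 = 135
  G = 49
  L = 75
  X = 75 − 2·135 − 5·49 − 6·75 = -890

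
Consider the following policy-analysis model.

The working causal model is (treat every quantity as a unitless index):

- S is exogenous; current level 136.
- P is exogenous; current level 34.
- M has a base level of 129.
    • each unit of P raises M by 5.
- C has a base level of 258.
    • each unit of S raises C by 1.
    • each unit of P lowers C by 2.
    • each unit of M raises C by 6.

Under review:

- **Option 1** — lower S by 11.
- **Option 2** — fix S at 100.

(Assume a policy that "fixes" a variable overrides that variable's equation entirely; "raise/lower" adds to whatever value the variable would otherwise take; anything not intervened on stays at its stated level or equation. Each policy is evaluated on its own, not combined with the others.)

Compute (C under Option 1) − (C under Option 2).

Option 1 (S − 11):
  S = 136 − 11 = 125
  P = 34
  M = 129 + 5·34 = 299
  C = 258 + 125 − 2·34 + 6·299 = 2109
Option 2 (S := 100):
  S = 100
  P = 34
  M = 129 + 5·34 = 299
  C = 258 + 100 − 2·34 + 6·299 = 2084
C: 2109 − 2084 = 25

25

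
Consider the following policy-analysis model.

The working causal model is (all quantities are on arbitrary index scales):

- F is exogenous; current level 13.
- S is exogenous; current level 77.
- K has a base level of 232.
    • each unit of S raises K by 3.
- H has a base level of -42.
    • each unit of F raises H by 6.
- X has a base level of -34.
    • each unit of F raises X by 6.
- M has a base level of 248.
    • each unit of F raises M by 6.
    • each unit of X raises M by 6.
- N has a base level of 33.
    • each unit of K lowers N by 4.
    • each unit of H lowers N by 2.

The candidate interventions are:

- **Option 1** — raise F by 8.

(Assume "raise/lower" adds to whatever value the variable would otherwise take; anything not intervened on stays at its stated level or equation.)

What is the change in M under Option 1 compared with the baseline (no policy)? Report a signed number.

Baseline:
  F = 13
  X = -34 + 6·13 = 44
  M = 248 + 6·13 + 6·44 = 590
Option 1 (F + 8):
  F = 13 + 8 = 21
  X = -34 + 6·21 = 92
  M = 248 + 6·21 + 6·92 = 926
Change in M: 926 − 590 = 336

336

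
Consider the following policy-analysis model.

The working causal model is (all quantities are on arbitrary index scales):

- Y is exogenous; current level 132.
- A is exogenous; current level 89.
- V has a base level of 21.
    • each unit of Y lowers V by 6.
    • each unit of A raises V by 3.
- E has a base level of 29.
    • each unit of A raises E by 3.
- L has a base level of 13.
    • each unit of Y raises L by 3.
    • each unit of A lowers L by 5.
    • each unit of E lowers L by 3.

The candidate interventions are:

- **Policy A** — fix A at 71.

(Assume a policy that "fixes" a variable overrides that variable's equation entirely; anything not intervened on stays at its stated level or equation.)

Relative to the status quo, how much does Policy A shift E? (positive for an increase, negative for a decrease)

Baseline:
  A = 89
  E = 29 + 3·89 = 296
Policy A (A := 71):
  A = 71
  E = 29 + 3·71 = 242
Change in E: 242 − 296 = -54

-54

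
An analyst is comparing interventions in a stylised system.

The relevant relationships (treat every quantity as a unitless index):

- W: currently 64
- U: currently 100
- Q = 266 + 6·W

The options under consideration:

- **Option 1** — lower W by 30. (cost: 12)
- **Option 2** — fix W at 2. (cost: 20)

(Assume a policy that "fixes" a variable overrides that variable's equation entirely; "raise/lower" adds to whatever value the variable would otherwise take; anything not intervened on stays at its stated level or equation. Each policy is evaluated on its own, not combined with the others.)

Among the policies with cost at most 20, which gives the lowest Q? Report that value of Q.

Option 1 (W − 30):
  W = 64 − 30 = 34
  Q = 266 + 6·34 = 470
Option 2 (W := 2):
  W = 2
  Q = 266 + 6·2 = 278
Comparing — Option 1: Q=470, Option 2: Q=278. Lowest is 278 (Option 2).

278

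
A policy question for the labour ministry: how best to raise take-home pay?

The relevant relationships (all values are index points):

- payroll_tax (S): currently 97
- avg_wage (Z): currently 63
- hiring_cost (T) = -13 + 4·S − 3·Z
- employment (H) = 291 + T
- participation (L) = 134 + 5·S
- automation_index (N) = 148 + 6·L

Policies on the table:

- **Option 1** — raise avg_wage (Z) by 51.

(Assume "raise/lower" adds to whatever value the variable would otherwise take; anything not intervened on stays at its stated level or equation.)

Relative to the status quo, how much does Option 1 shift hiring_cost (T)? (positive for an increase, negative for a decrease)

-153

Baseline:
  S = 97
  Z = 63
  T = -13 + 4·97 − 3·63 = 186
Option 1 (Z + 51):
  S = 97
  Z = 63 + 51 = 114
  T = -13 + 4·97 − 3·114 = 33
Change in T: 33 − 186 = -153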